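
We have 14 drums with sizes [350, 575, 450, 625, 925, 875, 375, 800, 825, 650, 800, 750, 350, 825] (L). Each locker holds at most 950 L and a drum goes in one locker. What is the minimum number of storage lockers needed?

12

Total = 925 + 875 + 825 + 825 + 800 + 800 + 750 + 650 + 625 + 575 + 450 + 375 + 350 + 350 = 9175 L.
Lower bound: ⌈9175/950⌉ = 10 storage lockers.
A packing using 12 storage lockers:
  locker 1: 925 = 925
  locker 2: 875 = 875
  locker 3: 825 = 825
  locker 4: 825 = 825
  locker 5: 800 = 800
  locker 6: 800 = 800
  locker 7: 750 = 750
  locker 8: 650 = 650
  locker 9: 625 = 625
  locker 10: 575 + 375 = 950
  locker 11: 450 + 350 = 800
  locker 12: 350 = 350
No arrangement into 11 storage lockers stays within capacity, so 12 is optimal.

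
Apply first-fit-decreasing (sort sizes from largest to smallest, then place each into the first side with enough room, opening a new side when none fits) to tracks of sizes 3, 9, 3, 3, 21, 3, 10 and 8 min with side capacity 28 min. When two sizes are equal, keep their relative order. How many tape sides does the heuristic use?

Sorted descending: 21, 10, 9, 8, 3, 3, 3, 3.
  21 → side 1 (new)  [load 21/28]
  10 → side 2 (new)  [load 10/28]
  9 → side 2  [load 19/28]
  8 → side 2  [load 27/28]
  3 → side 1  [load 24/28]
  3 → side 1  [load 27/28]
  3 → side 3 (new)  [load 3/28]
  3 → side 3  [load 6/28]
3 tape sides opened.

3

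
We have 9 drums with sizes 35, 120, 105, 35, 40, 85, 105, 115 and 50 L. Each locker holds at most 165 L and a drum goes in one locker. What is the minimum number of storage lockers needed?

5

Total = 120 + 115 + 105 + 105 + 85 + 50 + 40 + 35 + 35 = 690 L.
Lower bound: ⌈690/165⌉ = 5 storage lockers.
A packing using 5 storage lockers:
  locker 1: 120 + 40 = 160
  locker 2: 115 + 50 = 165
  locker 3: 105 + 35 = 140
  locker 4: 105 + 35 = 140
  locker 5: 85 = 85
This matches the lower bound, so 5 is optimal.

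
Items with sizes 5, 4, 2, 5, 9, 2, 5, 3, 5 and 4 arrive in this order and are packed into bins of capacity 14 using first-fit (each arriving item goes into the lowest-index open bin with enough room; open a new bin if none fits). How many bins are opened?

  5 → bin 1 (new)  [load 5/14]
  4 → bin 1  [load 9/14]
  2 → bin 1  [load 11/14]
  5 → bin 2 (new)  [load 5/14]
  9 → bin 2  [load 14/14]
  2 → bin 1  [load 13/14]
  5 → bin 3 (new)  [load 5/14]
  3 → bin 3  [load 8/14]
  5 → bin 3  [load 13/14]
  4 → bin 4 (new)  [load 4/14]
4 bins opened.

4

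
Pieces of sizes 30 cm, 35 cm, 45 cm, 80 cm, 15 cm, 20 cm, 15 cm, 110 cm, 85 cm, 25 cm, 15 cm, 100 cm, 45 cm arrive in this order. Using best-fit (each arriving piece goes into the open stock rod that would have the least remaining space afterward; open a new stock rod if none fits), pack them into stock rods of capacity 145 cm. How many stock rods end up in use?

  30 → stock rod 1 (new)  [load 30/145]
  35 → stock rod 1  [load 65/145]
  45 → stock rod 1  [load 110/145]
  80 → stock rod 2 (new)  [load 80/145]
  15 → stock rod 1  [load 125/145]
  20 → stock rod 1  [load 145/145]
  15 → stock rod 2  [load 95/145]
  110 → stock rod 3 (new)  [load 110/145]
  85 → stock rod 4 (new)  [load 85/145]
  25 → stock rod 3  [load 135/145]
  15 → stock rod 2  [load 110/145]
  100 → stock rod 5 (new)  [load 100/145]
  45 → stock rod 5  [load 145/145]
5 stock rods opened.

5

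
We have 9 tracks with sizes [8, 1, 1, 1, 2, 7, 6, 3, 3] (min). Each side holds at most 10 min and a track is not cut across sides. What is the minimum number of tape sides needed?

4

Total = 8 + 7 + 6 + 3 + 3 + 2 + 1 + 1 + 1 = 32 min.
Lower bound: ⌈32/10⌉ = 4 tape sides.
A packing using 4 tape sides:
  side 1: 8 + 2 = 10
  side 2: 7 + 3 = 10
  side 3: 6 + 3 + 1 = 10
  side 4: 1 + 1 = 2
This matches the lower bound, so 4 is optimal.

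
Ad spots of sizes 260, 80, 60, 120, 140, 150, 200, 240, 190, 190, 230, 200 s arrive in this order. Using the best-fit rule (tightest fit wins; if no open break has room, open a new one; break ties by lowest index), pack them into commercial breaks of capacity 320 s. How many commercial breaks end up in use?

  260 → break 1 (new)  [load 260/320]
  80 → break 2 (new)  [load 80/320]
  60 → break 1  [load 320/320]
  120 → break 2  [load 200/320]
  140 → break 3 (new)  [load 140/320]
  150 → break 3  [load 290/320]
  200 → break 4 (new)  [load 200/320]
  240 → break 5 (new)  [load 240/320]
  190 → break 6 (new)  [load 190/320]
  190 → break 7 (new)  [load 190/320]
  230 → break 8 (new)  [load 230/320]
  200 → break 9 (new)  [load 200/320]
9 commercial breaks opened.

9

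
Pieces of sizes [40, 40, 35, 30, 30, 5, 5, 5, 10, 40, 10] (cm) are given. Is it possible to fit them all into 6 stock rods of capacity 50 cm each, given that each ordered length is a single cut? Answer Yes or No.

A valid assignment using 6 stock rods:
  stock rod 1: 40 + 10 = 50
  stock rod 2: 40 + 10 = 50
  stock rod 3: 40 + 5 + 5 = 50
  stock rod 4: 35 + 5 = 40
  stock rod 5: 30 = 30
  stock rod 6: 30 = 30
Every load is within 50 cm, so 6 stock rods suffice.

Yes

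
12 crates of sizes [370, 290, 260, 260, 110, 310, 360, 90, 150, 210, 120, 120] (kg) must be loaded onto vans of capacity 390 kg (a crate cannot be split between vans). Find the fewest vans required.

8

Total = 370 + 360 + 310 + 290 + 260 + 260 + 210 + 150 + 120 + 120 + 110 + 90 = 2650 kg.
Lower bound: ⌈2650/390⌉ = 7 vans.
A packing using 8 vans:
  van 1: 370 = 370
  van 2: 360 = 360
  van 3: 310 = 310
  van 4: 290 + 90 = 380
  van 5: 260 + 120 = 380
  van 6: 260 + 120 = 380
  van 7: 210 + 150 = 360
  van 8: 110 = 110
No arrangement into 7 vans stays within capacity, so 8 is optimal.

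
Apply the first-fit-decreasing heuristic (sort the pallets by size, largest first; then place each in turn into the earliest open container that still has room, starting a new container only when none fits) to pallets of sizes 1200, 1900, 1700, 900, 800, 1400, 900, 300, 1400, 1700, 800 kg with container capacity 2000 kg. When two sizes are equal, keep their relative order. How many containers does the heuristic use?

8

Sorted descending: 1900, 1700, 1700, 1400, 1400, 1200, 900, 900, 800, 800, 300.
  1900 → container 1 (new)  [load 1900/2000]
  1700 → container 2 (new)  [load 1700/2000]
  1700 → container 3 (new)  [load 1700/2000]
  1400 → container 4 (new)  [load 1400/2000]
  1400 → container 5 (new)  [load 1400/2000]
  1200 → container 6 (new)  [load 1200/2000]
  900 → container 7 (new)  [load 900/2000]
  900 → container 7  [load 1800/2000]
  800 → container 6  [load 2000/2000]
  800 → container 8 (new)  [load 800/2000]
  300 → container 2  [load 2000/2000]
8 containers opened.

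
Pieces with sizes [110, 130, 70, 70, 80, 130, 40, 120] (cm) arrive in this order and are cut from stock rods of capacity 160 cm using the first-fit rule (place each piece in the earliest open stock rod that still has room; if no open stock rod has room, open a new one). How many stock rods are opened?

6

  110 → stock rod 1 (new)  [load 110/160]
  130 → stock rod 2 (new)  [load 130/160]
  70 → stock rod 3 (new)  [load 70/160]
  70 → stock rod 3  [load 140/160]
  80 → stock rod 4 (new)  [load 80/160]
  130 → stock rod 5 (new)  [load 130/160]
  40 → stock rod 1  [load 150/160]
  120 → stock rod 6 (new)  [load 120/160]
6 stock rods opened.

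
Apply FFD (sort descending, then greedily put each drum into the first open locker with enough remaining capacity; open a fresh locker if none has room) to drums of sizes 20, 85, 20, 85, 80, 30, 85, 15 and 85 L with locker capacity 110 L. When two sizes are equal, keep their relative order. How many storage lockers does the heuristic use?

5

Sorted descending: 85, 85, 85, 85, 80, 30, 20, 20, 15.
  85 → locker 1 (new)  [load 85/110]
  85 → locker 2 (new)  [load 85/110]
  85 → locker 3 (new)  [load 85/110]
  85 → locker 4 (new)  [load 85/110]
  80 → locker 5 (new)  [load 80/110]
  30 → locker 5  [load 110/110]
  20 → locker 1  [load 105/110]
  20 → locker 2  [load 105/110]
  15 → locker 3  [load 100/110]
5 storage lockers opened.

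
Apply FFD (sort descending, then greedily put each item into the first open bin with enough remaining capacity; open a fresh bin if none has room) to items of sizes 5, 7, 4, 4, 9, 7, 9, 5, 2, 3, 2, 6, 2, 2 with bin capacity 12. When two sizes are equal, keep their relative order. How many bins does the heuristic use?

6

Sorted descending: 9, 9, 7, 7, 6, 5, 5, 4, 4, 3, 2, 2, 2, 2.
  9 → bin 1 (new)  [load 9/12]
  9 → bin 2 (new)  [load 9/12]
  7 → bin 3 (new)  [load 7/12]
  7 → bin 4 (new)  [load 7/12]
  6 → bin 5 (new)  [load 6/12]
  5 → bin 3  [load 12/12]
  5 → bin 4  [load 12/12]
  4 → bin 5  [load 10/12]
  4 → bin 6 (new)  [load 4/12]
  3 → bin 1  [load 12/12]
  2 → bin 2  [load 11/12]
  2 → bin 5  [load 12/12]
  2 → bin 6  [load 6/12]
  2 → bin 6  [load 8/12]
6 bins opened.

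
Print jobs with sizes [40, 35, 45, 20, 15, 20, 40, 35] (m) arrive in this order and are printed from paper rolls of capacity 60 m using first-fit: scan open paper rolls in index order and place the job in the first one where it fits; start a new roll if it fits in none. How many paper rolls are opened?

  40 → roll 1 (new)  [load 40/60]
  35 → roll 2 (new)  [load 35/60]
  45 → roll 3 (new)  [load 45/60]
  20 → roll 1  [load 60/60]
  15 → roll 2  [load 50/60]
  20 → roll 4 (new)  [load 20/60]
  40 → roll 4  [load 60/60]
  35 → roll 5 (new)  [load 35/60]
5 paper rolls opened.

5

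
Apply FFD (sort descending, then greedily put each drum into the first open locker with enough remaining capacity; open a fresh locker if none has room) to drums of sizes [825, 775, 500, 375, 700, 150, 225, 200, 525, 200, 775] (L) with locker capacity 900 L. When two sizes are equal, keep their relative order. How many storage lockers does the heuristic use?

7

Sorted descending: 825, 775, 775, 700, 525, 500, 375, 225, 200, 200, 150.
  825 → locker 1 (new)  [load 825/900]
  775 → locker 2 (new)  [load 775/900]
  775 → locker 3 (new)  [load 775/900]
  700 → locker 4 (new)  [load 700/900]
  525 → locker 5 (new)  [load 525/900]
  500 → locker 6 (new)  [load 500/900]
  375 → locker 5  [load 900/900]
  225 → locker 6  [load 725/900]
  200 → locker 4  [load 900/900]
  200 → locker 7 (new)  [load 200/900]
  150 → locker 6  [load 875/900]
7 storage lockers opened.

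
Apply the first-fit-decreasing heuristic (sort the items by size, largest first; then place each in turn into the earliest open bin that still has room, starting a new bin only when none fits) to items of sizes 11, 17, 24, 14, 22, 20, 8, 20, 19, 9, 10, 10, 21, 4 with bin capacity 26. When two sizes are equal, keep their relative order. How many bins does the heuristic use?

10

Sorted descending: 24, 22, 21, 20, 20, 19, 17, 14, 11, 10, 10, 9, 8, 4.
  24 → bin 1 (new)  [load 24/26]
  22 → bin 2 (new)  [load 22/26]
  21 → bin 3 (new)  [load 21/26]
  20 → bin 4 (new)  [load 20/26]
  20 → bin 5 (new)  [load 20/26]
  19 → bin 6 (new)  [load 19/26]
  17 → bin 7 (new)  [load 17/26]
  14 → bin 8 (new)  [load 14/26]
  11 → bin 8  [load 25/26]
  10 → bin 9 (new)  [load 10/26]
  10 → bin 9  [load 20/26]
  9 → bin 7  [load 26/26]
  8 → bin 10 (new)  [load 8/26]
  4 → bin 2  [load 26/26]
10 bins opened.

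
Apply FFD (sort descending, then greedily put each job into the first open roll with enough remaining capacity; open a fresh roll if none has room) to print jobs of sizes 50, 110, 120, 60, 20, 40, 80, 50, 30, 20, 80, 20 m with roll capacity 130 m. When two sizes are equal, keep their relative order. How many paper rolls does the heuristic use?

6

Sorted descending: 120, 110, 80, 80, 60, 50, 50, 40, 30, 20, 20, 20.
  120 → roll 1 (new)  [load 120/130]
  110 → roll 2 (new)  [load 110/130]
  80 → roll 3 (new)  [load 80/130]
  80 → roll 4 (new)  [load 80/130]
  60 → roll 5 (new)  [load 60/130]
  50 → roll 3  [load 130/130]
  50 → roll 4  [load 130/130]
  40 → roll 5  [load 100/130]
  30 → roll 5  [load 130/130]
  20 → roll 2  [load 130/130]
  20 → roll 6 (new)  [load 20/130]
  20 → roll 6  [load 40/130]
6 paper rolls opened.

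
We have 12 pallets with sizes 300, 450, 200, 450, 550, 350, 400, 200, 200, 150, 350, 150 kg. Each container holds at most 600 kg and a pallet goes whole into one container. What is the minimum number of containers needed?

7

Total = 550 + 450 + 450 + 400 + 350 + 350 + 300 + 200 + 200 + 200 + 150 + 150 = 3750 kg.
Lower bound: ⌈3750/600⌉ = 7 containers.
A packing using 7 containers:
  container 1: 550 = 550
  container 2: 450 + 150 = 600
  container 3: 450 + 150 = 600
  container 4: 400 + 200 = 600
  container 5: 350 + 200 = 550
  container 6: 350 + 200 = 550
  container 7: 300 = 300
This matches the lower bound, so 7 is optimal.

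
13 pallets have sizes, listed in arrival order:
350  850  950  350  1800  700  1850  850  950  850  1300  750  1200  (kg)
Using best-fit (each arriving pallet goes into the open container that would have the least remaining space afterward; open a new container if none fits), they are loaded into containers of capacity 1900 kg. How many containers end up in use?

  350 → container 1 (new)  [load 350/1900]
  850 → container 1  [load 1200/1900]
  950 → container 2 (new)  [load 950/1900]
  350 → container 1  [load 1550/1900]
  1800 → container 3 (new)  [load 1800/1900]
  700 → container 2  [load 1650/1900]
  1850 → container 4 (new)  [load 1850/1900]
  850 → container 5 (new)  [load 850/1900]
  950 → container 5  [load 1800/1900]
  850 → container 6 (new)  [load 850/1900]
  1300 → container 7 (new)  [load 1300/1900]
  750 → container 6  [load 1600/1900]
  1200 → container 8 (new)  [load 1200/1900]
8 containers opened.

8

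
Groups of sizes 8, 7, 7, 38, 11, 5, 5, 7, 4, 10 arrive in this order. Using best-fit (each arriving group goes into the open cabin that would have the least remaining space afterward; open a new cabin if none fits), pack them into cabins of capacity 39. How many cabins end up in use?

3

  8 → cabin 1 (new)  [load 8/39]
  7 → cabin 1  [load 15/39]
  7 → cabin 1  [load 22/39]
  38 → cabin 2 (new)  [load 38/39]
  11 → cabin 1  [load 33/39]
  5 → cabin 1  [load 38/39]
  5 → cabin 3 (new)  [load 5/39]
  7 → cabin 3  [load 12/39]
  4 → cabin 3  [load 16/39]
  10 → cabin 3  [load 26/39]
3 cabins opened.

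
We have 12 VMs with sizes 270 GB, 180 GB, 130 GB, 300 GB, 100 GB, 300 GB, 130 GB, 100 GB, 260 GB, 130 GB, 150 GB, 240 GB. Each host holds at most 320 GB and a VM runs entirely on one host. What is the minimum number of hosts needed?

Total = 300 + 300 + 270 + 260 + 240 + 180 + 150 + 130 + 130 + 130 + 100 + 100 = 2290 GB.
Lower bound: ⌈2290/320⌉ = 8 hosts.
A packing using 9 hosts:
  host 1: 300 = 300
  host 2: 300 = 300
  host 3: 270 = 270
  host 4: 260 = 260
  host 5: 240 = 240
  host 6: 180 + 130 = 310
  host 7: 150 + 130 = 280
  host 8: 130 + 100 = 230
  host 9: 100 = 100
No arrangement into 8 hosts stays within capacity, so 9 is optimal.

9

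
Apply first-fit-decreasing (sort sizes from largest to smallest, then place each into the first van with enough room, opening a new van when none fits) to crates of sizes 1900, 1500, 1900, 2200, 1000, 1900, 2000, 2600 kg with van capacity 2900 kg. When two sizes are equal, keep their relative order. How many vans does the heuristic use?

7

Sorted descending: 2600, 2200, 2000, 1900, 1900, 1900, 1500, 1000.
  2600 → van 1 (new)  [load 2600/2900]
  2200 → van 2 (new)  [load 2200/2900]
  2000 → van 3 (new)  [load 2000/2900]
  1900 → van 4 (new)  [load 1900/2900]
  1900 → van 5 (new)  [load 1900/2900]
  1900 → van 6 (new)  [load 1900/2900]
  1500 → van 7 (new)  [load 1500/2900]
  1000 → van 4  [load 2900/2900]
7 vans opened.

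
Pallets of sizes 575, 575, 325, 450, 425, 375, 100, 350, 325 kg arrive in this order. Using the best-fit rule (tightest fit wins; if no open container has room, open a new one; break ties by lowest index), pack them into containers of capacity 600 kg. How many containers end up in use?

  575 → container 1 (new)  [load 575/600]
  575 → container 2 (new)  [load 575/600]
  325 → container 3 (new)  [load 325/600]
  450 → container 4 (new)  [load 450/600]
  425 → container 5 (new)  [load 425/600]
  375 → container 6 (new)  [load 375/600]
  100 → container 4  [load 550/600]
  350 → container 7 (new)  [load 350/600]
  325 → container 8 (new)  [load 325/600]
8 containers opened.

8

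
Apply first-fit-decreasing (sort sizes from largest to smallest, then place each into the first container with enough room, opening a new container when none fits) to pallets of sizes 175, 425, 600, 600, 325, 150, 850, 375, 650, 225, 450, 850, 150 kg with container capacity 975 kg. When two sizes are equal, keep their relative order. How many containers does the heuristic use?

7

Sorted descending: 850, 850, 650, 600, 600, 450, 425, 375, 325, 225, 175, 150, 150.
  850 → container 1 (new)  [load 850/975]
  850 → container 2 (new)  [load 850/975]
  650 → container 3 (new)  [load 650/975]
  600 → container 4 (new)  [load 600/975]
  600 → container 5 (new)  [load 600/975]
  450 → container 6 (new)  [load 450/975]
  425 → container 6  [load 875/975]
  375 → container 4  [load 975/975]
  325 → container 3  [load 975/975]
  225 → container 5  [load 825/975]
  175 → container 7 (new)  [load 175/975]
  150 → container 5  [load 975/975]
  150 → container 7  [load 325/975]
7 containers opened.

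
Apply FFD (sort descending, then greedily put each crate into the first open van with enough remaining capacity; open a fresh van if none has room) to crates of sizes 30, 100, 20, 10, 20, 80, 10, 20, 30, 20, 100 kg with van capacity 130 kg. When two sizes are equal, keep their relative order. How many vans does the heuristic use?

Sorted descending: 100, 100, 80, 30, 30, 20, 20, 20, 20, 10, 10.
  100 → van 1 (new)  [load 100/130]
  100 → van 2 (new)  [load 100/130]
  80 → van 3 (new)  [load 80/130]
  30 → van 1  [load 130/130]
  30 → van 2  [load 130/130]
  20 → van 3  [load 100/130]
  20 → van 3  [load 120/130]
  20 → van 4 (new)  [load 20/130]
  20 → van 4  [load 40/130]
  10 → van 3  [load 130/130]
  10 → van 4  [load 50/130]
4 vans opened.

4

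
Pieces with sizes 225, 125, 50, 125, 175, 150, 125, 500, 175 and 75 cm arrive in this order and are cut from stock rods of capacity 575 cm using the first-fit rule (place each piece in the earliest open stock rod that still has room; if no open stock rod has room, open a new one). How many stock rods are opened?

  225 → stock rod 1 (new)  [load 225/575]
  125 → stock rod 1  [load 350/575]
  50 → stock rod 1  [load 400/575]
  125 → stock rod 1  [load 525/575]
  175 → stock rod 2 (new)  [load 175/575]
  150 → stock rod 2  [load 325/575]
  125 → stock rod 2  [load 450/575]
  500 → stock rod 3 (new)  [load 500/575]
  175 → stock rod 4 (new)  [load 175/575]
  75 → stock rod 2  [load 525/575]
4 stock rods opened.

4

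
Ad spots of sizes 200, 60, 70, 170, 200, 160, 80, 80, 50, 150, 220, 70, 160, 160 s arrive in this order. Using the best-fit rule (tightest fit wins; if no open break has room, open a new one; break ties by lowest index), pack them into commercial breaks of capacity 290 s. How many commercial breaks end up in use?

8

  200 → break 1 (new)  [load 200/290]
  60 → break 1  [load 260/290]
  70 → break 2 (new)  [load 70/290]
  170 → break 2  [load 240/290]
  200 → break 3 (new)  [load 200/290]
  160 → break 4 (new)  [load 160/290]
  80 → break 3  [load 280/290]
  80 → break 4  [load 240/290]
  50 → break 2  [load 290/290]
  150 → break 5 (new)  [load 150/290]
  220 → break 6 (new)  [load 220/290]
  70 → break 6  [load 290/290]
  160 → break 7 (new)  [load 160/290]
  160 → break 8 (new)  [load 160/290]
8 commercial breaks opened.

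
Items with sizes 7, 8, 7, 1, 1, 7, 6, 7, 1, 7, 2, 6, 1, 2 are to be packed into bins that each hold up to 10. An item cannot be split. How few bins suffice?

8

Total = 8 + 7 + 7 + 7 + 7 + 7 + 6 + 6 + 2 + 2 + 1 + 1 + 1 + 1 = 63.
Lower bound: ⌈63/10⌉ = 7 bins.
Also, 8 items each exceed 5, and no two of those can share a bin, so at least 8 bins are needed.
A packing using 8 bins:
  bin 1: 8 + 2 = 10
  bin 2: 7 + 2 + 1 = 10
  bin 3: 7 + 1 + 1 + 1 = 10
  bin 4: 7 = 7
  bin 5: 7 = 7
  bin 6: 7 = 7
  bin 7: 6 = 6
  bin 8: 6 = 6
This matches the lower bound, so 8 is optimal.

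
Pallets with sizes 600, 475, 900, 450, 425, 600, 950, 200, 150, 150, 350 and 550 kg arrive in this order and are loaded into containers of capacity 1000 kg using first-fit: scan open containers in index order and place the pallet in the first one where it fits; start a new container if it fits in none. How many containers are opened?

  600 → container 1 (new)  [load 600/1000]
  475 → container 2 (new)  [load 475/1000]
  900 → container 3 (new)  [load 900/1000]
  450 → container 2  [load 925/1000]
  425 → container 4 (new)  [load 425/1000]
  600 → container 5 (new)  [load 600/1000]
  950 → container 6 (new)  [load 950/1000]
  200 → container 1  [load 800/1000]
  150 → container 1  [load 950/1000]
  150 → container 4  [load 575/1000]
  350 → container 4  [load 925/1000]
  550 → container 7 (new)  [load 550/1000]
7 containers opened.

7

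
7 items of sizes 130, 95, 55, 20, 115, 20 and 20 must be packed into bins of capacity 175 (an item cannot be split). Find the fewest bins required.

Total = 130 + 115 + 95 + 55 + 20 + 20 + 20 = 455.
Lower bound: ⌈455/175⌉ = 3 bins.
A packing using 3 bins:
  bin 1: 130 + 20 + 20 = 170
  bin 2: 115 + 55 = 170
  bin 3: 95 + 20 = 115
This matches the lower bound, so 3 is optimal.

3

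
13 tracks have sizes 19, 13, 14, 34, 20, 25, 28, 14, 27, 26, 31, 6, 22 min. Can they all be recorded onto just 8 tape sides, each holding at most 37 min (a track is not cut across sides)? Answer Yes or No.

No

Total = 279 min; ⌈279/37⌉ = 8.
9 tracks each exceed half the capacity and cannot share a side, forcing at least 9 tape sides.
At least 9 tape sides are required, but only 8 are allowed.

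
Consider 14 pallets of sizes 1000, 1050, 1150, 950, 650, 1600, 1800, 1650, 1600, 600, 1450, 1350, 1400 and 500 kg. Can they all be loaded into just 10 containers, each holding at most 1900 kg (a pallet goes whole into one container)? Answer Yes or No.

Total = 16750 kg; ⌈16750/1900⌉ = 9.
10 pallets each exceed half the capacity and cannot share a container, forcing at least 10 containers.
The bound of 10 does not rule out 10, but exhaustive search shows no assignment into 10 containers of capacity 1900 kg exists — the minimum is 11.

No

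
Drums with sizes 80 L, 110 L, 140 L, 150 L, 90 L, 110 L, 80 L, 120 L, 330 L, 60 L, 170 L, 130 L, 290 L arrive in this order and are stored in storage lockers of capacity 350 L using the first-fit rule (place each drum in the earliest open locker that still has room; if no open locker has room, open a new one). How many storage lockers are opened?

  80 → locker 1 (new)  [load 80/350]
  110 → locker 1  [load 190/350]
  140 → locker 1  [load 330/350]
  150 → locker 2 (new)  [load 150/350]
  90 → locker 2  [load 240/350]
  110 → locker 2  [load 350/350]
  80 → locker 3 (new)  [load 80/350]
  120 → locker 3  [load 200/350]
  330 → locker 4 (new)  [load 330/350]
  60 → locker 3  [load 260/350]
  170 → locker 5 (new)  [load 170/350]
  130 → locker 5  [load 300/350]
  290 → locker 6 (new)  [load 290/350]
6 storage lockers opened.

6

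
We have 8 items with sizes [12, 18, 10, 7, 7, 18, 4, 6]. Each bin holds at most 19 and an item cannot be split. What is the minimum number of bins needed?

5

Total = 18 + 18 + 12 + 10 + 7 + 7 + 6 + 4 = 82.
Lower bound: ⌈82/19⌉ = 5 bins.
A packing using 5 bins:
  bin 1: 18 = 18
  bin 2: 18 = 18
  bin 3: 12 + 7 = 19
  bin 4: 10 + 7 = 17
  bin 5: 6 + 4 = 10
This matches the lower bound, so 5 is optimal.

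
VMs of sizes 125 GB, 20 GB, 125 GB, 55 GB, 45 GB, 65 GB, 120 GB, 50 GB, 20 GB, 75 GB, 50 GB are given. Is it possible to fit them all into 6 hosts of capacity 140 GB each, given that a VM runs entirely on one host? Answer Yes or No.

A valid assignment using 6 hosts:
  host 1: 125 = 125
  host 2: 125 = 125
  host 3: 120 + 20 = 140
  host 4: 75 + 65 = 140
  host 5: 55 + 50 + 20 = 125
  host 6: 50 + 45 = 95
Every load is within 140 GB, so 6 hosts suffice.

Yes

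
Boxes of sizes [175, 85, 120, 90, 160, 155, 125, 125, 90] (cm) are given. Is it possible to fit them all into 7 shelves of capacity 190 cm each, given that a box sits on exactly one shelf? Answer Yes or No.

No

Total = 1125 cm; ⌈1125/190⌉ = 6.
The bound of 6 does not rule out 7, but exhaustive search shows no assignment into 7 shelves of capacity 190 cm exists — the minimum is 8.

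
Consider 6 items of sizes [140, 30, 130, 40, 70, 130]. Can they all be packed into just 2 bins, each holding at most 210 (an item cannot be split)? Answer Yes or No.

No

Total = 540; ⌈540/210⌉ = 3.
At least 3 bins are required, but only 2 are allowed.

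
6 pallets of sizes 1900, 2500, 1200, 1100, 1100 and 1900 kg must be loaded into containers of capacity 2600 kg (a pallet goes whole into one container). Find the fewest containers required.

5

Total = 2500 + 1900 + 1900 + 1200 + 1100 + 1100 = 9700 kg.
Lower bound: ⌈9700/2600⌉ = 4 containers.
A packing using 5 containers:
  container 1: 2500 = 2500
  container 2: 1900 = 1900
  container 3: 1900 = 1900
  container 4: 1200 + 1100 = 2300
  container 5: 1100 = 1100
No arrangement into 4 containers stays within capacity, so 5 is optimal.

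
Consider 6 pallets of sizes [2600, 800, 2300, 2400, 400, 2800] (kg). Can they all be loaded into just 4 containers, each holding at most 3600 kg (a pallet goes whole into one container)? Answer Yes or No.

Yes

A valid assignment using 4 containers:
  container 1: 2800 + 800 = 3600
  container 2: 2600 + 400 = 3000
  container 3: 2400 = 2400
  container 4: 2300 = 2300
Every load is within 3600 kg, so 4 containers suffice.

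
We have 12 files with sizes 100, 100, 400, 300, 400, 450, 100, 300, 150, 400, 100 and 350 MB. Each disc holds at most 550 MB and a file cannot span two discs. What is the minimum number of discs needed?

7

Total = 450 + 400 + 400 + 400 + 350 + 300 + 300 + 150 + 100 + 100 + 100 + 100 = 3150 MB.
Lower bound: ⌈3150/550⌉ = 6 discs.
Also, 7 files each exceed 275 MB, and no two of those can share a disc, so at least 7 discs are needed.
A packing using 7 discs:
  disc 1: 450 + 100 = 550
  disc 2: 400 + 150 = 550
  disc 3: 400 + 100 = 500
  disc 4: 400 + 100 = 500
  disc 5: 350 + 100 = 450
  disc 6: 300 = 300
  disc 7: 300 = 300
This matches the lower bound, so 7 is optimal.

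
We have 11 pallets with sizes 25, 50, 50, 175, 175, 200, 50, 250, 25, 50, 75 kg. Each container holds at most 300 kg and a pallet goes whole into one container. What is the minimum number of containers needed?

Total = 250 + 200 + 175 + 175 + 75 + 50 + 50 + 50 + 50 + 25 + 25 = 1125 kg.
Lower bound: ⌈1125/300⌉ = 4 containers.
A packing using 4 containers:
  container 1: 250 + 50 = 300
  container 2: 200 + 75 + 25 = 300
  container 3: 175 + 50 + 50 + 25 = 300
  container 4: 175 + 50 = 225
This matches the lower bound, so 4 is optimal.

4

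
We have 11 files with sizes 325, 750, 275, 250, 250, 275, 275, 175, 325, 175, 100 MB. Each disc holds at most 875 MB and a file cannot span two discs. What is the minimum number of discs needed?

Total = 750 + 325 + 325 + 275 + 275 + 275 + 250 + 250 + 175 + 175 + 100 = 3175 MB.
Lower bound: ⌈3175/875⌉ = 4 discs.
A packing using 4 discs:
  disc 1: 750 + 100 = 850
  disc 2: 325 + 325 + 175 = 825
  disc 3: 275 + 275 + 275 = 825
  disc 4: 250 + 250 + 175 = 675
This matches the lower bound, so 4 is optimal.

4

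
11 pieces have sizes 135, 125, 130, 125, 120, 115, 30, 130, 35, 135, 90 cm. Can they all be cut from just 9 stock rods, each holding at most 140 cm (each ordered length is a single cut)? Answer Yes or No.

No

Total = 1170 cm; ⌈1170/140⌉ = 9.
The bound of 9 does not rule out 9, but exhaustive search shows no assignment into 9 stock rods of capacity 140 cm exists — the minimum is 10.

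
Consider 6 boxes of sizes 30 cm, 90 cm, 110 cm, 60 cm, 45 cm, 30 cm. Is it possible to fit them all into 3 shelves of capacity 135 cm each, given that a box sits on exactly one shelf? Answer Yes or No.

Yes

A valid assignment using 3 shelves:
  shelf 1: 110 = 110
  shelf 2: 90 + 45 = 135
  shelf 3: 60 + 30 + 30 = 120
Every load is within 135 cm, so 3 shelves suffice.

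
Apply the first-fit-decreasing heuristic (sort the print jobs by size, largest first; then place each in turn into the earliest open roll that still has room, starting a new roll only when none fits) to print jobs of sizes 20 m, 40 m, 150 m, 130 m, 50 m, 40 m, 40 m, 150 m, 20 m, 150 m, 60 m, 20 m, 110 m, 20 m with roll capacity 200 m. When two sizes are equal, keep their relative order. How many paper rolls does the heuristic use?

6

Sorted descending: 150, 150, 150, 130, 110, 60, 50, 40, 40, 40, 20, 20, 20, 20.
  150 → roll 1 (new)  [load 150/200]
  150 → roll 2 (new)  [load 150/200]
  150 → roll 3 (new)  [load 150/200]
  130 → roll 4 (new)  [load 130/200]
  110 → roll 5 (new)  [load 110/200]
  60 → roll 4  [load 190/200]
  50 → roll 1  [load 200/200]
  40 → roll 2  [load 190/200]
  40 → roll 3  [load 190/200]
  40 → roll 5  [load 150/200]
  20 → roll 5  [load 170/200]
  20 → roll 5  [load 190/200]
  20 → roll 6 (new)  [load 20/200]
  20 → roll 6  [load 40/200]
6 paper rolls opened.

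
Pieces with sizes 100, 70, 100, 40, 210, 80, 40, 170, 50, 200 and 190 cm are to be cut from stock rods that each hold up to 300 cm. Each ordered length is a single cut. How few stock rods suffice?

Total = 210 + 200 + 190 + 170 + 100 + 100 + 80 + 70 + 50 + 40 + 40 = 1250 cm.
Lower bound: ⌈1250/300⌉ = 5 stock rods.
A packing using 5 stock rods:
  stock rod 1: 210 + 80 = 290
  stock rod 2: 200 + 100 = 300
  stock rod 3: 190 + 100 = 290
  stock rod 4: 170 + 70 + 50 = 290
  stock rod 5: 40 + 40 = 80
This matches the lower bound, so 5 is optimal.

5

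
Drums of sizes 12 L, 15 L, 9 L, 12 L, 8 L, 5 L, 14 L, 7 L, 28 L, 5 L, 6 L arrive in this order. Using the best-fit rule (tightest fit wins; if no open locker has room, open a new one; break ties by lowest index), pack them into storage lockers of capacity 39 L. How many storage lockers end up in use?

  12 → locker 1 (new)  [load 12/39]
  15 → locker 1  [load 27/39]
  9 → locker 1  [load 36/39]
  12 → locker 2 (new)  [load 12/39]
  8 → locker 2  [load 20/39]
  5 → locker 2  [load 25/39]
  14 → locker 2  [load 39/39]
  7 → locker 3 (new)  [load 7/39]
  28 → locker 3  [load 35/39]
  5 → locker 4 (new)  [load 5/39]
  6 → locker 4  [load 11/39]
4 storage lockers opened.

4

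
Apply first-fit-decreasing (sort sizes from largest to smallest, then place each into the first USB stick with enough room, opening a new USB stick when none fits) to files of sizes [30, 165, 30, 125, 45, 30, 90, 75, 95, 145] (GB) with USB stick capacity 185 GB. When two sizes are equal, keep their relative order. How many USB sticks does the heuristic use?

5

Sorted descending: 165, 145, 125, 95, 90, 75, 45, 30, 30, 30.
  165 → USB stick 1 (new)  [load 165/185]
  145 → USB stick 2 (new)  [load 145/185]
  125 → USB stick 3 (new)  [load 125/185]
  95 → USB stick 4 (new)  [load 95/185]
  90 → USB stick 4  [load 185/185]
  75 → USB stick 5 (new)  [load 75/185]
  45 → USB stick 3  [load 170/185]
  30 → USB stick 2  [load 175/185]
  30 → USB stick 5  [load 105/185]
  30 → USB stick 5  [load 135/185]
5 USB sticks opened.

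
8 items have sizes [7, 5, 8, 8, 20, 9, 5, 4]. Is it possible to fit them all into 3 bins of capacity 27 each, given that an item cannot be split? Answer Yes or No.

A valid assignment using 3 bins:
  bin 1: 20 + 7 = 27
  bin 2: 9 + 8 + 8 = 25
  bin 3: 5 + 5 + 4 = 14
Every load is within 27, so 3 bins suffice.

Yes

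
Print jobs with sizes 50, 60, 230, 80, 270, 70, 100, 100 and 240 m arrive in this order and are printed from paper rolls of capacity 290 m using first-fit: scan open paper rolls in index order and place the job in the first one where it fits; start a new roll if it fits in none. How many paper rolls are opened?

  50 → roll 1 (new)  [load 50/290]
  60 → roll 1  [load 110/290]
  230 → roll 2 (new)  [load 230/290]
  80 → roll 1  [load 190/290]
  270 → roll 3 (new)  [load 270/290]
  70 → roll 1  [load 260/290]
  100 → roll 4 (new)  [load 100/290]
  100 → roll 4  [load 200/290]
  240 → roll 5 (new)  [load 240/290]
5 paper rolls opened.

5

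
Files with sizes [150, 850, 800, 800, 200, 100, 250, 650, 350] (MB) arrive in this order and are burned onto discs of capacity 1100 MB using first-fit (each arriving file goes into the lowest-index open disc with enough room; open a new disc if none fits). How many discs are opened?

4

  150 → disc 1 (new)  [load 150/1100]
  850 → disc 1  [load 1000/1100]
  800 → disc 2 (new)  [load 800/1100]
  800 → disc 3 (new)  [load 800/1100]
  200 → disc 2  [load 1000/1100]
  100 → disc 1  [load 1100/1100]
  250 → disc 3  [load 1050/1100]
  650 → disc 4 (new)  [load 650/1100]
  350 → disc 4  [load 1000/1100]
4 discs opened.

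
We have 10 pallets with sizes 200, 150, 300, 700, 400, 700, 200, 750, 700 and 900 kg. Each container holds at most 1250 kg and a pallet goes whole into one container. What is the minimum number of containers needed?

5

Total = 900 + 750 + 700 + 700 + 700 + 400 + 300 + 200 + 200 + 150 = 5000 kg.
Lower bound: ⌈5000/1250⌉ = 4 containers.
Also, 5 pallets each exceed 625 kg, and no two of those can share a container, so at least 5 containers are needed.
A packing using 5 containers:
  container 1: 900 + 300 = 1200
  container 2: 750 + 400 = 1150
  container 3: 700 + 200 + 200 + 150 = 1250
  container 4: 700 = 700
  container 5: 700 = 700
This matches the lower bound, so 5 is optimal.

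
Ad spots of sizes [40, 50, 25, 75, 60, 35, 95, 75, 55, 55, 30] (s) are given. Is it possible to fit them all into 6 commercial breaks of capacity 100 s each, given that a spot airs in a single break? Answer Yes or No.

Total = 595 s; ⌈595/100⌉ = 6.
The bound of 6 does not rule out 6, but exhaustive search shows no assignment into 6 commercial breaks of capacity 100 s exists — the minimum is 7.

No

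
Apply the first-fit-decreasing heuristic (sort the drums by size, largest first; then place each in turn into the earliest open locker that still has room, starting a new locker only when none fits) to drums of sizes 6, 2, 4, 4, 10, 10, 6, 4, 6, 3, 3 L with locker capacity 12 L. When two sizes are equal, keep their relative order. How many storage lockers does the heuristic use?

Sorted descending: 10, 10, 6, 6, 6, 4, 4, 4, 3, 3, 2.
  10 → locker 1 (new)  [load 10/12]
  10 → locker 2 (new)  [load 10/12]
  6 → locker 3 (new)  [load 6/12]
  6 → locker 3  [load 12/12]
  6 → locker 4 (new)  [load 6/12]
  4 → locker 4  [load 10/12]
  4 → locker 5 (new)  [load 4/12]
  4 → locker 5  [load 8/12]
  3 → locker 5  [load 11/12]
  3 → locker 6 (new)  [load 3/12]
  2 → locker 1  [load 12/12]
6 storage lockers opened.

6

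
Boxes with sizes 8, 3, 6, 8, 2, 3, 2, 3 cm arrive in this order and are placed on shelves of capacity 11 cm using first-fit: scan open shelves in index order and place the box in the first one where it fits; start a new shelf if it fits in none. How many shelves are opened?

4

  8 → shelf 1 (new)  [load 8/11]
  3 → shelf 1  [load 11/11]
  6 → shelf 2 (new)  [load 6/11]
  8 → shelf 3 (new)  [load 8/11]
  2 → shelf 2  [load 8/11]
  3 → shelf 2  [load 11/11]
  2 → shelf 3  [load 10/11]
  3 → shelf 4 (new)  [load 3/11]
4 shelves opened.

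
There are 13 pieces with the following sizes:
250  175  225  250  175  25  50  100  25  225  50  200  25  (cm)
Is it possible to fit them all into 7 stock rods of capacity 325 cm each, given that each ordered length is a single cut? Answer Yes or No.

A valid assignment using 7 stock rods:
  stock rod 1: 250 + 50 + 25 = 325
  stock rod 2: 250 + 50 + 25 = 325
  stock rod 3: 225 + 100 = 325
  stock rod 4: 225 + 25 = 250
  stock rod 5: 200 = 200
  stock rod 6: 175 = 175
  stock rod 7: 175 = 175
Every load is within 325 cm, so 7 stock rods suffice.

Yes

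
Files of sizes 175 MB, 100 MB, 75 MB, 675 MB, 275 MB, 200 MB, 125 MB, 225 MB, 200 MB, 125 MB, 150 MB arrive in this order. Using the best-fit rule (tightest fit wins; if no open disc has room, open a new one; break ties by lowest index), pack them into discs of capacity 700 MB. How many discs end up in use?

  175 → disc 1 (new)  [load 175/700]
  100 → disc 1  [load 275/700]
  75 → disc 1  [load 350/700]
  675 → disc 2 (new)  [load 675/700]
  275 → disc 1  [load 625/700]
  200 → disc 3 (new)  [load 200/700]
  125 → disc 3  [load 325/700]
  225 → disc 3  [load 550/700]
  200 → disc 4 (new)  [load 200/700]
  125 → disc 3  [load 675/700]
  150 → disc 4  [load 350/700]
4 discs opened.

4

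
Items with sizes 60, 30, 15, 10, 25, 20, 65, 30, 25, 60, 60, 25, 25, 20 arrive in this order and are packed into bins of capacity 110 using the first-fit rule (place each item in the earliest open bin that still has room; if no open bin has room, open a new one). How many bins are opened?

  60 → bin 1 (new)  [load 60/110]
  30 → bin 1  [load 90/110]
  15 → bin 1  [load 105/110]
  10 → bin 2 (new)  [load 10/110]
  25 → bin 2  [load 35/110]
  20 → bin 2  [load 55/110]
  65 → bin 3 (new)  [load 65/110]
  30 → bin 2  [load 85/110]
  25 → bin 2  [load 110/110]
  60 → bin 4 (new)  [load 60/110]
  60 → bin 5 (new)  [load 60/110]
  25 → bin 3  [load 90/110]
  25 → bin 4  [load 85/110]
  20 → bin 3  [load 110/110]
5 bins opened.

5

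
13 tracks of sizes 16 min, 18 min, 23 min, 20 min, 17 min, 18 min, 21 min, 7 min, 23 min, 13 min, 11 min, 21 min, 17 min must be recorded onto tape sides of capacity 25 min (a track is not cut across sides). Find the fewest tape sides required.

11

Total = 23 + 23 + 21 + 21 + 20 + 18 + 18 + 17 + 17 + 16 + 13 + 11 + 7 = 225 min.
Lower bound: ⌈225/25⌉ = 9 tape sides.
Also, 11 tracks each exceed 25/2 min, and no two of those can share a side, so at least 11 tape sides are needed.
A packing using 11 tape sides:
  side 1: 23 = 23
  side 2: 23 = 23
  side 3: 21 = 21
  side 4: 21 = 21
  side 5: 20 = 20
  side 6: 18 + 7 = 25
  side 7: 18 = 18
  side 8: 17 = 17
  side 9: 17 = 17
  side 10: 16 = 16
  side 11: 13 + 11 = 24
This matches the lower bound, so 11 is optimal.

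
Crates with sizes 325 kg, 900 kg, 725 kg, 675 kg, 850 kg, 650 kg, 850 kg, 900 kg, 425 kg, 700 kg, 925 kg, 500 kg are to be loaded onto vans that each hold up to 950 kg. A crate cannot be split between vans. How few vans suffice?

11

Total = 925 + 900 + 900 + 850 + 850 + 725 + 700 + 675 + 650 + 500 + 425 + 325 = 8425 kg.
Lower bound: ⌈8425/950⌉ = 9 vans.
Also, 10 crates each exceed 475 kg, and no two of those can share a van, so at least 10 vans are needed.
A packing using 11 vans:
  van 1: 925 = 925
  van 2: 900 = 900
  van 3: 900 = 900
  van 4: 850 = 850
  van 5: 850 = 850
  van 6: 725 = 725
  van 7: 700 = 700
  van 8: 675 = 675
  van 9: 650 = 650
  van 10: 500 + 425 = 925
  van 11: 325 = 325
No arrangement into 10 vans stays within capacity, so 11 is optimal.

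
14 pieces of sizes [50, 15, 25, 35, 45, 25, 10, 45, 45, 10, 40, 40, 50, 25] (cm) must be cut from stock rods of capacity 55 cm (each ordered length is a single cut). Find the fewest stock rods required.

Total = 50 + 50 + 45 + 45 + 45 + 40 + 40 + 35 + 25 + 25 + 25 + 15 + 10 + 10 = 460 cm.
Lower bound: ⌈460/55⌉ = 9 stock rods.
A packing using 10 stock rods:
  stock rod 1: 50 = 50
  stock rod 2: 50 = 50
  stock rod 3: 45 + 10 = 55
  stock rod 4: 45 + 10 = 55
  stock rod 5: 45 = 45
  stock rod 6: 40 + 15 = 55
  stock rod 7: 40 = 40
  stock rod 8: 35 = 35
  stock rod 9: 25 + 25 = 50
  stock rod 10: 25 = 25
No arrangement into 9 stock rods stays within capacity, so 10 is optimal.

10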